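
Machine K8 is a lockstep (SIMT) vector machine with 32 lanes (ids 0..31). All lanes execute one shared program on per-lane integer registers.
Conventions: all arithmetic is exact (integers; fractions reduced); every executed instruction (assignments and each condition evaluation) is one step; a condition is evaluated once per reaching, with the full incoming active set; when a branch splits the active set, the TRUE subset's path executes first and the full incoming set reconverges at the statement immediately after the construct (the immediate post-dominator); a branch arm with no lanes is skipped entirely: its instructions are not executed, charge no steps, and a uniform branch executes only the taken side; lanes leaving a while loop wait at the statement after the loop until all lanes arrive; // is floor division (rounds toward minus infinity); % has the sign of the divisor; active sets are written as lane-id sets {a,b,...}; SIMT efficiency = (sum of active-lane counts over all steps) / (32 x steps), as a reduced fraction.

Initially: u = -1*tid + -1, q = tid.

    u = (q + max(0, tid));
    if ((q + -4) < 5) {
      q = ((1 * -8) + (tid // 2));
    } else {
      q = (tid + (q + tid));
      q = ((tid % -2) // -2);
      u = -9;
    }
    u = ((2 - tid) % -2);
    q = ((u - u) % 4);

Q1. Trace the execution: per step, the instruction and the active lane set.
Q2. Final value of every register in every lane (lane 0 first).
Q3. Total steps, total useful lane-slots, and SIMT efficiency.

step 0: u <- (q + max(0, tid))       {0,1,2,3,4,5,6,7,8,9,10,11,12,13,14,15,16,17,18,19,20,21,22,23,24,25,26,27,28,29,30,31}
step 1: eval ((q + -4) < 5)          {0,1,2,3,4,5,6,7,8,9,10,11,12,13,14,15,16,17,18,19,20,21,22,23,24,25,26,27,28,29,30,31}
step 2: q <- ((1 * -8) + (tid // 2)) {0,1,2,3,4,5,6,7,8}
step 3: q <- (tid + (q + tid))       {9,10,11,12,13,14,15,16,17,18,19,20,21,22,23,24,25,26,27,28,29,30,31}
step 4: q <- ((tid % -2) // -2)      {9,10,11,12,13,14,15,16,17,18,19,20,21,22,23,24,25,26,27,28,29,30,31}
step 5: u <- -9                      {9,10,11,12,13,14,15,16,17,18,19,20,21,22,23,24,25,26,27,28,29,30,31}
step 6: u <- ((2 - tid) % -2)        {0,1,2,3,4,5,6,7,8,9,10,11,12,13,14,15,16,17,18,19,20,21,22,23,24,25,26,27,28,29,30,31}
step 7: q <- ((u - u) % 4)           {0,1,2,3,4,5,6,7,8,9,10,11,12,13,14,15,16,17,18,19,20,21,22,23,24,25,26,27,28,29,30,31}

Answer: 8 steps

u: 0,-1,0,-1,0,-1,0,-1,0,-1,0,-1,0,-1,0,-1,0,-1,0,-1,0,-1,0,-1,0,-1,0,-1,0,-1,0,-1
q: 0,0,0,0,0,0,0,0,0,0,0,0,0,0,0,0,0,0,0,0,0,0,0,0,0,0,0,0,0,0,0,0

steps = 8; useful = 206; efficiency = 206/256 = 103/128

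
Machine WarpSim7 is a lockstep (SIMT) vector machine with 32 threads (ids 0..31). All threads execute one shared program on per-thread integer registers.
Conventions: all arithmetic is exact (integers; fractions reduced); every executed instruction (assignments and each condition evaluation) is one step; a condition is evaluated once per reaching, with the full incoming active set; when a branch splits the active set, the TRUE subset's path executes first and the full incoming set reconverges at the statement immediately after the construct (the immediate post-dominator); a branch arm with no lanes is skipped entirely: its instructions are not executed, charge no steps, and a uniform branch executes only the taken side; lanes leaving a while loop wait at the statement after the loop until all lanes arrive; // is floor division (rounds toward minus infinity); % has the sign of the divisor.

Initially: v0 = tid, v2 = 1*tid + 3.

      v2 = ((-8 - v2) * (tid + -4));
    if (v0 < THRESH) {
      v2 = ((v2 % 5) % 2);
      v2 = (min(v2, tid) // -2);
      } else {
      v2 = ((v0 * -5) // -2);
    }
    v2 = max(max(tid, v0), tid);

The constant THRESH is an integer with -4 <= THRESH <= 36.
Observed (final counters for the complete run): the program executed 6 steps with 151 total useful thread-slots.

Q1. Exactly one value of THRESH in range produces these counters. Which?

Answer: THRESH = 23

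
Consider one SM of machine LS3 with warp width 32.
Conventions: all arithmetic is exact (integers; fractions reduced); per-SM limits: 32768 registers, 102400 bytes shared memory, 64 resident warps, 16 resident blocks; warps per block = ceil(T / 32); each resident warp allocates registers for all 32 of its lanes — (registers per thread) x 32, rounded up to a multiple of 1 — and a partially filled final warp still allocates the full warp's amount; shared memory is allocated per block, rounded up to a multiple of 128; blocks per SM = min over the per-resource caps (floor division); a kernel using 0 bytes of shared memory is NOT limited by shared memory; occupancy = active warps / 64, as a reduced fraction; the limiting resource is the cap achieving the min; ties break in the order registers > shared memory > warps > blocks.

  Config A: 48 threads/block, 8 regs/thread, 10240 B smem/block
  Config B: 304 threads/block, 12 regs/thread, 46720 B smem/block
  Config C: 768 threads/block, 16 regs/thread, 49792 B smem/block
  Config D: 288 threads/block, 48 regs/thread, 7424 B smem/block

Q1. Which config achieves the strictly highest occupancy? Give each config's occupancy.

occupancies: A 5/16, B 5/16, C 3/4, D 9/32

Answer: C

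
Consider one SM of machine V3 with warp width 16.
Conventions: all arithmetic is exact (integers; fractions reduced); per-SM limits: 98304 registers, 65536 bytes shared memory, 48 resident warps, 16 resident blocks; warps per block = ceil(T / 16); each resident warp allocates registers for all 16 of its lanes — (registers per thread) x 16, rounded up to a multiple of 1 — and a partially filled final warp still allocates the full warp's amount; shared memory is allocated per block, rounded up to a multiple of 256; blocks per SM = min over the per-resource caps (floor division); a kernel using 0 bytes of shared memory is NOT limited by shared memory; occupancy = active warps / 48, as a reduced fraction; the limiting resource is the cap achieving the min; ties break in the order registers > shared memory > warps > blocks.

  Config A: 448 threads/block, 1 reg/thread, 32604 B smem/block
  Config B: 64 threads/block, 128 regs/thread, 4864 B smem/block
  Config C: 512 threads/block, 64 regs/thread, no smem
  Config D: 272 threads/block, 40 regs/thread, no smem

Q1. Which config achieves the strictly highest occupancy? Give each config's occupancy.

occupancies: A 7/12, B 1, C 2/3, D 17/24

Answer: B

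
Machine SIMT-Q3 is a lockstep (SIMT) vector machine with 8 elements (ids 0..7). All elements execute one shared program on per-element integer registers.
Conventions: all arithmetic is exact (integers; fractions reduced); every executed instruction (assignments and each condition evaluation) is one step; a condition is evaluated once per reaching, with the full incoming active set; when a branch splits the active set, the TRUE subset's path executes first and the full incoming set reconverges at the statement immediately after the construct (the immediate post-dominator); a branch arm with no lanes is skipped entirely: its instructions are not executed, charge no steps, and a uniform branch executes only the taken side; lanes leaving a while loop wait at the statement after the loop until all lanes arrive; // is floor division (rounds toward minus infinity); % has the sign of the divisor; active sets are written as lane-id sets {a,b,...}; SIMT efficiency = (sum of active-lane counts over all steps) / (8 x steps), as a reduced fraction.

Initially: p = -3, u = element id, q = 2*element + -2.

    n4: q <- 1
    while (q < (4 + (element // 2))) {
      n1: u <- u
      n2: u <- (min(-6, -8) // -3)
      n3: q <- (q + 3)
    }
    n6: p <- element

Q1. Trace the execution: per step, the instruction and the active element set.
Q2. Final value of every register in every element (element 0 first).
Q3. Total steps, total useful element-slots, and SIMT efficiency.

step 0: q <- 1                       {0,1,2,3,4,5,6,7}
step 1: eval (q < (4 + (element // 2))) {0,1,2,3,4,5,6,7}
step 2: u <- u                       {0,1,2,3,4,5,6,7}
step 3: u <- (min(-6, -8) // -3)     {0,1,2,3,4,5,6,7}
step 4: q <- (q + 3)                 {0,1,2,3,4,5,6,7}
step 5: eval (q < (4 + (element // 2))) {0,1,2,3,4,5,6,7}
step 6: u <- u                       {2,3,4,5,6,7}
step 7: u <- (min(-6, -8) // -3)     {2,3,4,5,6,7}
step 8: q <- (q + 3)                 {2,3,4,5,6,7}
step 9: eval (q < (4 + (element // 2))) {2,3,4,5,6,7}
step 10: p <- element                 {0,1,2,3,4,5,6,7}

Answer: 11 steps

p: 0,1,2,3,4,5,6,7
u: 2,2,2,2,2,2,2,2
q: 4,4,7,7,7,7,7,7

steps = 11; useful = 80; efficiency = 80/88 = 10/11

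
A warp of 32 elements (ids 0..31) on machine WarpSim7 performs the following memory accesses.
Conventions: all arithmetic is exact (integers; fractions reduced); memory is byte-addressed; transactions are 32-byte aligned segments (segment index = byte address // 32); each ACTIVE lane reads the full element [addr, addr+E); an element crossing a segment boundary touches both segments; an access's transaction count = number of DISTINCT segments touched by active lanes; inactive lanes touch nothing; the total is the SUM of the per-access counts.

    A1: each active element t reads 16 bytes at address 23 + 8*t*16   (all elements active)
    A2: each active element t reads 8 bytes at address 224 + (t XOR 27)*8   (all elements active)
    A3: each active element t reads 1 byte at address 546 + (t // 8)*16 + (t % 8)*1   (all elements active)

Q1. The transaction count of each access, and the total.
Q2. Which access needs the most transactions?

A1: 64 transactions
A2: 8 transactions
A3: 2 transactions

Answer: 64,8,2; total 74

Answer: A1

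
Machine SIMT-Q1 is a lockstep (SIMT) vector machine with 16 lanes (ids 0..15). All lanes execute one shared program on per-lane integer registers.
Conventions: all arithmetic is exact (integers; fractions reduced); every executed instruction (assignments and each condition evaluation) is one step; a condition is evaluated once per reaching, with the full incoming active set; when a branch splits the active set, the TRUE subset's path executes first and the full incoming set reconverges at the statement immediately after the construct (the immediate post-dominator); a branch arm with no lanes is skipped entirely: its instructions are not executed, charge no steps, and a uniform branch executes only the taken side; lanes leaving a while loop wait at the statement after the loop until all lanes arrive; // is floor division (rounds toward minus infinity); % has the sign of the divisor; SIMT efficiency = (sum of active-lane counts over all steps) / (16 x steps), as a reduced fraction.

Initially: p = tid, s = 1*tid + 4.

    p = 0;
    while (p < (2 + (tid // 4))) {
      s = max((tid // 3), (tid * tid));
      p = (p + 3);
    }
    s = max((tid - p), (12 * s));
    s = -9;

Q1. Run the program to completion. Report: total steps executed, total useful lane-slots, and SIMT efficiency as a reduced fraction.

Answer: 10 steps, 136 useful, 17/20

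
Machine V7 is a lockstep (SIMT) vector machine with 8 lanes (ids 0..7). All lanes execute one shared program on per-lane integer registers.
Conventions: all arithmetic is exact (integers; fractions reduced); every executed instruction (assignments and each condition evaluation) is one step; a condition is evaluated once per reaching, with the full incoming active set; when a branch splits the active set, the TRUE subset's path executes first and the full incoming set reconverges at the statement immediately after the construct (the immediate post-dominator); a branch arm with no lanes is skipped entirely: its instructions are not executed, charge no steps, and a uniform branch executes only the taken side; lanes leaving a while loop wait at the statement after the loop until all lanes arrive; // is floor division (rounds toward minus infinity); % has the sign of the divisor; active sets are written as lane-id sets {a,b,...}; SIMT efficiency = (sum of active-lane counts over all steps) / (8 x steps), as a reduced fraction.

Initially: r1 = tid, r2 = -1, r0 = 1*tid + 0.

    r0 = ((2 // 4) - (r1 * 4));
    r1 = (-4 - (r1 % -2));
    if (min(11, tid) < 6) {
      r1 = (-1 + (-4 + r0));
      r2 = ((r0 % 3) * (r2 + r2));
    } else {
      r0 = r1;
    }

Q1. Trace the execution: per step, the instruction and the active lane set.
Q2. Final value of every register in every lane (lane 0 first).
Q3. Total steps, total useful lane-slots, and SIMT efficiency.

step 0: r0 <- ((2 // 4) - (r1 * 4))  {0,1,2,3,4,5,6,7}
step 1: r1 <- (-4 - (r1 % -2))       {0,1,2,3,4,5,6,7}
step 2: eval (min(11, tid) < 6)      {0,1,2,3,4,5,6,7}
step 3: r1 <- (-1 + (-4 + r0))       {0,1,2,3,4,5}
step 4: r2 <- ((r0 % 3) * (r2 + r2)) {0,1,2,3,4,5}
step 5: r0 <- r1                     {6,7}

Answer: 6 steps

r1: -5,-9,-13,-17,-21,-25,-4,-3
r2: 0,-4,-2,0,-4,-2,-1,-1
r0: 0,-4,-8,-12,-16,-20,-4,-3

steps = 6; useful = 38; efficiency = 38/48 = 19/24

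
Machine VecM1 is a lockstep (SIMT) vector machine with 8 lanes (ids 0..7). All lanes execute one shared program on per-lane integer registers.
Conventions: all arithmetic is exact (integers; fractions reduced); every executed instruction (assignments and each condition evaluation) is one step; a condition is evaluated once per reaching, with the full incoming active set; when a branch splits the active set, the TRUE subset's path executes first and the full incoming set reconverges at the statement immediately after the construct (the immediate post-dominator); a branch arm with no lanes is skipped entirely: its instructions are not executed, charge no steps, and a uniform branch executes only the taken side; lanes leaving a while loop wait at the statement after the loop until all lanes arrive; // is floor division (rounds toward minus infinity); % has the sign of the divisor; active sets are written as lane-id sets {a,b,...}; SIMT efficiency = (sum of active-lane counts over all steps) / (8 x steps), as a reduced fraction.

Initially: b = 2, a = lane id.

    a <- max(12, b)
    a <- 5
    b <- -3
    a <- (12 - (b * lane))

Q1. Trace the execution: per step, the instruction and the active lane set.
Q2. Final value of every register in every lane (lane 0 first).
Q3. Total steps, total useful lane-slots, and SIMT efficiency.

step 0: a <- max(12, b)              {0,1,2,3,4,5,6,7}
step 1: a <- 5                       {0,1,2,3,4,5,6,7}
step 2: b <- -3                      {0,1,2,3,4,5,6,7}
step 3: a <- (12 - (b * lane))       {0,1,2,3,4,5,6,7}

Answer: 4 steps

b: -3,-3,-3,-3,-3,-3,-3,-3
a: 12,15,18,21,24,27,30,33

steps = 4; useful = 32; efficiency = 32/32 = 1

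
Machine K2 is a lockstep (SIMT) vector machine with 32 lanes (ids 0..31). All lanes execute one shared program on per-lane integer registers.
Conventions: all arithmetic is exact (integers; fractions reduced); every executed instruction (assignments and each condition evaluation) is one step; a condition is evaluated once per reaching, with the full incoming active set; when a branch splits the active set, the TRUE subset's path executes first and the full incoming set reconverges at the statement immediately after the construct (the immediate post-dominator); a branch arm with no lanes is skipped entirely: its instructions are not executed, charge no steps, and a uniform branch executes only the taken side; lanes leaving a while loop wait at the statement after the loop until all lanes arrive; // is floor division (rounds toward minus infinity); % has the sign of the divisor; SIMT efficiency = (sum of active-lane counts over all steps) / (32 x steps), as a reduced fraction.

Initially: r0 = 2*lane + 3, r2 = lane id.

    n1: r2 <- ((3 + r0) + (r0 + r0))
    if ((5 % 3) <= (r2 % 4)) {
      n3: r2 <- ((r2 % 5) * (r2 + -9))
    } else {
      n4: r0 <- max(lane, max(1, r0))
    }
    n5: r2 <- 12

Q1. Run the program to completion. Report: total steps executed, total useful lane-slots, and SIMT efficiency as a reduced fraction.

Answer: 5 steps, 128 useful, 4/5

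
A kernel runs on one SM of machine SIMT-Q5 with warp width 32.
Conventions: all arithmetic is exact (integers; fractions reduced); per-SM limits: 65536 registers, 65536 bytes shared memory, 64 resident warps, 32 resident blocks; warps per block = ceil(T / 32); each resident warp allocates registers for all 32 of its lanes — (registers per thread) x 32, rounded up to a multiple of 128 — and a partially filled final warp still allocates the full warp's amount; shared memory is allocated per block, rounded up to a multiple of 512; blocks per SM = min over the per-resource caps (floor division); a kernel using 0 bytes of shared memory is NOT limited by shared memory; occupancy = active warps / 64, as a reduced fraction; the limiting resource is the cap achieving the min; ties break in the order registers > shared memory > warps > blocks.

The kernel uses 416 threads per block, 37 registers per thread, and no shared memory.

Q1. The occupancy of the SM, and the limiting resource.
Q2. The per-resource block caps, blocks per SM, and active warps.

Answer: occupancy 39/64, limited by registers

registers: 3 blocks
shared memory: no limit (kernel uses none)
warps: 4 blocks
blocks: 32 blocks

Answer: 3 blocks, 39 active warps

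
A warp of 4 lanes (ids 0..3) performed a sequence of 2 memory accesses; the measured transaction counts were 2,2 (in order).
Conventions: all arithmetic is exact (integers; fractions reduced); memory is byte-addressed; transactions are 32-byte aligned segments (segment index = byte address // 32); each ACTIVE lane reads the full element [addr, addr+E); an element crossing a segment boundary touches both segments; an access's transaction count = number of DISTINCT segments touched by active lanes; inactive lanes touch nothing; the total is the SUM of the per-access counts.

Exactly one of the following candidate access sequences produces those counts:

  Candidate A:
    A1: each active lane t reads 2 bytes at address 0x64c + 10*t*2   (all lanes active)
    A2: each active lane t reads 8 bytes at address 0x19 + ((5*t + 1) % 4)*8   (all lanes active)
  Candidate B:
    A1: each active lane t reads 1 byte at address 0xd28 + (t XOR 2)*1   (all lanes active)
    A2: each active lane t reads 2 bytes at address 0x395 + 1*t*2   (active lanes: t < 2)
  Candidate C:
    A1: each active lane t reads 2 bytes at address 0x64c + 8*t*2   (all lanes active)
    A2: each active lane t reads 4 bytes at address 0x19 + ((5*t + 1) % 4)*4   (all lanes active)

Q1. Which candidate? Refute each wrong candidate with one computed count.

A: A1 gives 3 transactions, not 2
B: A1 gives 1 transaction, not 2
C: all counts match (2,2)

Answer: C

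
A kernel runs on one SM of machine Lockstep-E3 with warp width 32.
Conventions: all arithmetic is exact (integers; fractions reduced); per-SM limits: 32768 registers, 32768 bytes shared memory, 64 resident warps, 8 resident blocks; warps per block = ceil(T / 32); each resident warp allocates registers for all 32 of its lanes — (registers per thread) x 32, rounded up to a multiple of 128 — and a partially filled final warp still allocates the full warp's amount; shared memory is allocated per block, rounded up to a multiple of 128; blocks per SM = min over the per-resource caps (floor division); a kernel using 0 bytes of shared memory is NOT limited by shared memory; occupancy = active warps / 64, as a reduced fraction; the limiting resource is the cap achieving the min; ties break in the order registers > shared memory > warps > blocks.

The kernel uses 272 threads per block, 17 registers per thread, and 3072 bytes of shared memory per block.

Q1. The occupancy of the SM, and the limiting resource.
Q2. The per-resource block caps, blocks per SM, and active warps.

Answer: occupancy 45/64, limited by registers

registers: 5 blocks
shared memory: 10 blocks
warps: 7 blocks
blocks: 8 blocks

Answer: 5 blocks, 45 active warps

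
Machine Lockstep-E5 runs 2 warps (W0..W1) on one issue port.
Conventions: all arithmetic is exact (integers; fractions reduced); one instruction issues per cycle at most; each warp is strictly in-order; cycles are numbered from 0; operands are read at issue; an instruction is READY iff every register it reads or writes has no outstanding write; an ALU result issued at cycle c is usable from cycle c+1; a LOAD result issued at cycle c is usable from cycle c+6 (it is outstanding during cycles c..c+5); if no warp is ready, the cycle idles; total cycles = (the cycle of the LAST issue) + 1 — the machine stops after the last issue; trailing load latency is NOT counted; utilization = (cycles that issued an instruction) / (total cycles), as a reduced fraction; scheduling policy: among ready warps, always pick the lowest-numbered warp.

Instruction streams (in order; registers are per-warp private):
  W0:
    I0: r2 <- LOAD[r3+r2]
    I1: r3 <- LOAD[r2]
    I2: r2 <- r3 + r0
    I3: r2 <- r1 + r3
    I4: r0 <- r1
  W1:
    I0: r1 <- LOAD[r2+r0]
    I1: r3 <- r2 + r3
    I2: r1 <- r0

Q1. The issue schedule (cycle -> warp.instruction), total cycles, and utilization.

cycle 0: W0.I0
cycle 1: W1.I0
cycle 2: W1.I1
cycle 3: idle
cycle 4: idle
cycle 5: idle
cycle 6: W0.I1
cycle 7: W1.I2
cycle 8: idle
cycle 9: idle
cycle 10: idle
cycle 11: idle
cycle 12: W0.I2
cycle 13: W0.I3
cycle 14: W0.I4

Answer: 15 cycles, utilization 8/15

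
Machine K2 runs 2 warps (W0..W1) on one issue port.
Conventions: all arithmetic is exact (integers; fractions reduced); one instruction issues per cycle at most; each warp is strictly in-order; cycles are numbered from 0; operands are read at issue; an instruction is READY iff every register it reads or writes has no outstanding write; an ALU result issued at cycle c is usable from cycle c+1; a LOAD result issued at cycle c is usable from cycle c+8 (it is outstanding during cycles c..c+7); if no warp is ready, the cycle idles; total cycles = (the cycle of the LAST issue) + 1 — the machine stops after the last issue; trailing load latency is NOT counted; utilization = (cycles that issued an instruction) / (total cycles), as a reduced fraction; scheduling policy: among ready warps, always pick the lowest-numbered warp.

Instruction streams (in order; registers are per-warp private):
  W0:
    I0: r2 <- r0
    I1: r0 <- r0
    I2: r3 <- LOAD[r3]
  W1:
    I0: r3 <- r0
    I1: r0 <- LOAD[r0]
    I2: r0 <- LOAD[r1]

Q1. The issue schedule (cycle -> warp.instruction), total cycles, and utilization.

cycle 0: W0.I0
cycle 1: W0.I1
cycle 2: W0.I2
cycle 3: W1.I0
cycle 4: W1.I1
cycle 5: idle
cycle 6: idle
cycle 7: idle
cycle 8: idle
cycle 9: idle
cycle 10: idle
cycle 11: idle
cycle 12: W1.I2

Answer: 13 cycles, utilization 6/13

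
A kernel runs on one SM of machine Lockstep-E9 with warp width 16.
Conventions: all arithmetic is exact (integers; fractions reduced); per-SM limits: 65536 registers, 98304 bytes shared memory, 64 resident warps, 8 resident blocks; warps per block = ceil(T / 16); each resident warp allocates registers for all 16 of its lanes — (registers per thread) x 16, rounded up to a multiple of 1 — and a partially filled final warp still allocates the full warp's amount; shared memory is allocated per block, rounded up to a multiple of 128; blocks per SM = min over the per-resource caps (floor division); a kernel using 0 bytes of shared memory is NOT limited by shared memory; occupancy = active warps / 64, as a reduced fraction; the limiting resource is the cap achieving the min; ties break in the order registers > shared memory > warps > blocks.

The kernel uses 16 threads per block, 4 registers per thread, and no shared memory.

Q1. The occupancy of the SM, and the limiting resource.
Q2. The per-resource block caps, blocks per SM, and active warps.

Answer: occupancy 1/8, limited by blocks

registers: 1024 blocks
shared memory: no limit (kernel uses none)
warps: 64 blocks
blocks: 8 blocks

Answer: 8 blocks, 8 active warps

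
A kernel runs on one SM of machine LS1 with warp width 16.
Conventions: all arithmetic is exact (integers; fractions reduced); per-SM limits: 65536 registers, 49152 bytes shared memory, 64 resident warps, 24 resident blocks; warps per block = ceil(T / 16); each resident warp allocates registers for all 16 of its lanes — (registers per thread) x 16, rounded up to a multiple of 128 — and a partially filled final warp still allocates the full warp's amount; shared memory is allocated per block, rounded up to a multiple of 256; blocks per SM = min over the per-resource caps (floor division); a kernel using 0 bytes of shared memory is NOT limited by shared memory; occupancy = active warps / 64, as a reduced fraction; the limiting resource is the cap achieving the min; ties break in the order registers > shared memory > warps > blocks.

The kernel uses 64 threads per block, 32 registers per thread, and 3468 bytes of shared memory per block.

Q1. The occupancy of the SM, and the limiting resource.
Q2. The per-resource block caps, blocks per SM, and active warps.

Answer: occupancy 13/16, limited by shared memory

registers: 32 blocks
shared memory: 13 blocks
warps: 16 blocks
blocks: 24 blocks

Answer: 13 blocks, 52 active warps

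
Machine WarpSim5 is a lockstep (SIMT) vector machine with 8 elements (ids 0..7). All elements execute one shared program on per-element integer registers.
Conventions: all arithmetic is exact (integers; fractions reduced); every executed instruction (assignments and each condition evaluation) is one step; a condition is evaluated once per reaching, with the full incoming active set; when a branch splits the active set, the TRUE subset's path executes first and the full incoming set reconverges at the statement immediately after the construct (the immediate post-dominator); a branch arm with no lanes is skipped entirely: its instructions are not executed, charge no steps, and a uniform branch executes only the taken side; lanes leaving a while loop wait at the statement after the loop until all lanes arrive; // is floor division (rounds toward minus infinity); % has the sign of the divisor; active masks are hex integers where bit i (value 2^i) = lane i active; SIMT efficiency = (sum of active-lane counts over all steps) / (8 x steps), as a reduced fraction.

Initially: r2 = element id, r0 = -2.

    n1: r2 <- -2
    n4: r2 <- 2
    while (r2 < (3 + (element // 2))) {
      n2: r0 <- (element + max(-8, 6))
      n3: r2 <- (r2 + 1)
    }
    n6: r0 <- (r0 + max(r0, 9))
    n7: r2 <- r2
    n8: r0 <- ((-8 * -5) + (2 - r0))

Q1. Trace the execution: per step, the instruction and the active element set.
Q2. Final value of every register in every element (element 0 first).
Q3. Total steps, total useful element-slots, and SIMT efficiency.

step 0: r2 <- -2                     0xff
step 1: r2 <- 2                      0xff
step 2: eval (r2 < (3 + (element // 2))) 0xff
step 3: r0 <- (element + max(-8, 6)) 0xff
step 4: r2 <- (r2 + 1)               0xff
step 5: eval (r2 < (3 + (element // 2))) 0xff
step 6: r0 <- (element + max(-8, 6)) 0xfc
step 7: r2 <- (r2 + 1)               0xfc
step 8: eval (r2 < (3 + (element // 2))) 0xfc
step 9: r0 <- (element + max(-8, 6)) 0xf0
step 10: r2 <- (r2 + 1)               0xf0
step 11: eval (r2 < (3 + (element // 2))) 0xf0
step 12: r0 <- (element + max(-8, 6)) 0xc0
step 13: r2 <- (r2 + 1)               0xc0
step 14: eval (r2 < (3 + (element // 2))) 0xc0
step 15: r0 <- (r0 + max(r0, 9))      0xff
step 16: r2 <- r2                     0xff
step 17: r0 <- ((-8 * -5) + (2 - r0)) 0xff

Answer: 18 steps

r2: 3,3,4,4,5,5,6,6
r0: 27,26,25,24,22,20,18,16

steps = 18; useful = 108; efficiency = 108/144 = 3/4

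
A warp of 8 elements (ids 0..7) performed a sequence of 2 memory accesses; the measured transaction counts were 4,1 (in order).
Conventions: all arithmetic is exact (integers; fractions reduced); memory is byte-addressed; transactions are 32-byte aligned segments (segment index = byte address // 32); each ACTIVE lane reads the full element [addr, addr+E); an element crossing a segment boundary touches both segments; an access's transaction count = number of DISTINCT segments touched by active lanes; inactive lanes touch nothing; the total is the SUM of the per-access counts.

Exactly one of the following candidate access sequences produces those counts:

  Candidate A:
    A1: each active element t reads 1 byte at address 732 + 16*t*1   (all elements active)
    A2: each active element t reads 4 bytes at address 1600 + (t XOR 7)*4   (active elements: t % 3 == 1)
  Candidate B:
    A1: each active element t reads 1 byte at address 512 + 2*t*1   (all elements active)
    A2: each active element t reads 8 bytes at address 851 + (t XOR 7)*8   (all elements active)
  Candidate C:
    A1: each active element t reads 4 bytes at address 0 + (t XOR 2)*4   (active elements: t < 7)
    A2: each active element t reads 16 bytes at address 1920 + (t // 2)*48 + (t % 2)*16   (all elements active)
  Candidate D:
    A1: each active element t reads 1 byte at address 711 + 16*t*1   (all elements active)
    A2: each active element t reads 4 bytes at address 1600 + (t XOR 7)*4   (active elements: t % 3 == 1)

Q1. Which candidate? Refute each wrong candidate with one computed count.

A: A1 gives 5 transactions, not 4
B: A1 gives 1 transaction, not 4
C: A1 gives 1 transaction, not 4
D: all counts match (4,1)

Answer: D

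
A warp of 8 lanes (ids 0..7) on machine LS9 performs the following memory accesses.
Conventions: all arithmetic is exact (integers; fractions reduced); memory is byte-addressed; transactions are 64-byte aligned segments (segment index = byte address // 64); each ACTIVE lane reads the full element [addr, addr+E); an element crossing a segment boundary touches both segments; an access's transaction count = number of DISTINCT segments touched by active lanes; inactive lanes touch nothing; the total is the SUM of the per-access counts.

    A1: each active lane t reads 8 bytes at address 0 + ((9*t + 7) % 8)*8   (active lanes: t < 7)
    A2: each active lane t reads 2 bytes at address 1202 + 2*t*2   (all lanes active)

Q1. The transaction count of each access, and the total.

A1: 1 transaction
A2: 2 transactions

Answer: 1,2; total 3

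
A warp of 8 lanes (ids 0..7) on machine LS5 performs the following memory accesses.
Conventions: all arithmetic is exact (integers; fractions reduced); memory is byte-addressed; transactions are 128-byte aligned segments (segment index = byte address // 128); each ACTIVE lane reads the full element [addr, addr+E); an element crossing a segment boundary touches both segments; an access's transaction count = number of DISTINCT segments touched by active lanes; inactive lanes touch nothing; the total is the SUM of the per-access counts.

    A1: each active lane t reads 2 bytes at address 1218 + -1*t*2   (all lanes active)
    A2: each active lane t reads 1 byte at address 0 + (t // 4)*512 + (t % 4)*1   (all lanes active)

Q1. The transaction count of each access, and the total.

A1: 1 transaction
A2: 2 transactions

Answer: 1,2; total 3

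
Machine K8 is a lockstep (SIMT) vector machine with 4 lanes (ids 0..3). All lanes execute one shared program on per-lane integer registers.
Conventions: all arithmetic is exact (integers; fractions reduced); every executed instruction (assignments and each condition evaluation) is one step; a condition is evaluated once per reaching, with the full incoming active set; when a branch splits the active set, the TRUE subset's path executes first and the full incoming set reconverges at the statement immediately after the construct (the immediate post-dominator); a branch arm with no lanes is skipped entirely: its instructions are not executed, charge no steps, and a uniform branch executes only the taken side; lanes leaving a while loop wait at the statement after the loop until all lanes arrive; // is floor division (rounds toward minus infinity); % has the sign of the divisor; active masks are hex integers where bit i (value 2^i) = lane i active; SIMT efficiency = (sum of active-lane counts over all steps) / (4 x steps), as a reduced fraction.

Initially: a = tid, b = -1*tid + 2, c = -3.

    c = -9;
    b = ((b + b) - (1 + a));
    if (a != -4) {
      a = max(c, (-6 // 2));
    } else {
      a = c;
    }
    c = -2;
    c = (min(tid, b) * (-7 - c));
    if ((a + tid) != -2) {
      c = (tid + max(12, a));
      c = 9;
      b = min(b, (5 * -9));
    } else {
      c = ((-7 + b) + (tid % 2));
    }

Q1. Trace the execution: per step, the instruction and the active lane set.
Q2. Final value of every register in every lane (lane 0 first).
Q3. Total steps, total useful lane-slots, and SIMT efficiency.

step 0: c <- -9                      0xf
step 1: b <- ((b + b) - (1 + a))     0xf
step 2: eval (a != -4)               0xf
step 3: a <- max(c, (-6 // 2))       0xf
step 4: c <- -2                      0xf
step 5: c <- (min(tid, b) * (-7 - c)) 0xf
step 6: eval ((a + tid) != -2)       0xf
step 7: c <- (tid + max(12, a))      0xd
step 8: c <- 9                       0xd
step 9: b <- min(b, (5 * -9))        0xd
step 10: c <- ((-7 + b) + (tid % 2))  0x2

Answer: 11 steps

a: -3,-3,-3,-3
b: -45,0,-45,-45
c: 9,-6,9,9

steps = 11; useful = 38; efficiency = 38/44 = 19/22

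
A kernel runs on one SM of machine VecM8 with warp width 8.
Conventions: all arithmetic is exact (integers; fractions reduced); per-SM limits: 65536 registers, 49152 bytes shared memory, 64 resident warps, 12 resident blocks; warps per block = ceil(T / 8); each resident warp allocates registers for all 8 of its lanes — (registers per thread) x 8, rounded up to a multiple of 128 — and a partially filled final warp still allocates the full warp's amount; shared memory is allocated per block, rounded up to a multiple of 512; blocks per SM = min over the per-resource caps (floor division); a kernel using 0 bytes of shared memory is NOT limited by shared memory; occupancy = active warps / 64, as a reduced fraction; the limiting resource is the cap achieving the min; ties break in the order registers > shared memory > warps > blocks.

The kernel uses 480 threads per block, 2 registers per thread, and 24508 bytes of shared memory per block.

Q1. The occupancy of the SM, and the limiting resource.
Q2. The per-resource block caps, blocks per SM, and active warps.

Answer: occupancy 15/16, limited by warps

registers: 8 blocks
shared memory: 2 blocks
warps: 1 block
blocks: 12 blocks

Answer: 1 block, 60 active warps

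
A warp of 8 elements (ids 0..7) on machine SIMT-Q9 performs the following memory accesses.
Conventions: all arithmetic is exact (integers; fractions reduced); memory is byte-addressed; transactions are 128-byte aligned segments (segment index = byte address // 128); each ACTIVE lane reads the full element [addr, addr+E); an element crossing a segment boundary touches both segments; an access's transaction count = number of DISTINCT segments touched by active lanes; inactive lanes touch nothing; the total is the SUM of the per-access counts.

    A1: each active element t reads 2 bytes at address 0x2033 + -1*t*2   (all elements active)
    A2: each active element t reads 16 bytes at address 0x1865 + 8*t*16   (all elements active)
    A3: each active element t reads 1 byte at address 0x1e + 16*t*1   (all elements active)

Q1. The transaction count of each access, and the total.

A1: 1 transaction
A2: 8 transactions
A3: 2 transactions

Answer: 1,8,2; total 11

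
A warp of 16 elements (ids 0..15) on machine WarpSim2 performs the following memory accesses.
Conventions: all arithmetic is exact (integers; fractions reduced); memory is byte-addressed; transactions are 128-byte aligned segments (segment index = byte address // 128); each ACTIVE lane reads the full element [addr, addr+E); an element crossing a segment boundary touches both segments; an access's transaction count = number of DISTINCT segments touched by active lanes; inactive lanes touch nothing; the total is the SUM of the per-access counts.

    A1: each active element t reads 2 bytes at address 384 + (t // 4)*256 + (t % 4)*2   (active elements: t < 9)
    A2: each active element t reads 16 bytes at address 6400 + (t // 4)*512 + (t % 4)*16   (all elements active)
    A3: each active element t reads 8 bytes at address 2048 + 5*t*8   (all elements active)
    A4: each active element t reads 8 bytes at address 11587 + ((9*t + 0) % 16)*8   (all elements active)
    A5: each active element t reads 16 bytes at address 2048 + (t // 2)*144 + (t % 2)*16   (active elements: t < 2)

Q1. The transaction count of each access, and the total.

A1: 3 transactions
A2: 4 transactions
A3: 5 transactions
A4: 2 transactions
A5: 1 transaction

Answer: 3,4,5,2,1; total 15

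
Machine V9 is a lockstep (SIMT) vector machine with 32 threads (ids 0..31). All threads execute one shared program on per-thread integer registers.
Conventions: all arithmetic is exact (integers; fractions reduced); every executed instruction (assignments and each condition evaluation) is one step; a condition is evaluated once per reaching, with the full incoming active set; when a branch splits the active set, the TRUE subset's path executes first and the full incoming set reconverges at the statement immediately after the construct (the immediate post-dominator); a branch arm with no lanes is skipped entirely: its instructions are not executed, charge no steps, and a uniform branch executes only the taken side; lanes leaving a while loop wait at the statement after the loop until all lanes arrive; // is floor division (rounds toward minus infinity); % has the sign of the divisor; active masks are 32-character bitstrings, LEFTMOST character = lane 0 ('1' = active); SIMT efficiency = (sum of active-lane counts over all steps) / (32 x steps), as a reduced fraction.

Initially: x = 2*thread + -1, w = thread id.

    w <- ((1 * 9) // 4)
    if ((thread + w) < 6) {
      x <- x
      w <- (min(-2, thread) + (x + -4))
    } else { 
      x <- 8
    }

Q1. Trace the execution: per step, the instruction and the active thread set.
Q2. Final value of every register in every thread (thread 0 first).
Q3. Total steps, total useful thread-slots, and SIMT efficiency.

step 0: w <- ((1 * 9) // 4)          11111111111111111111111111111111
step 1: eval ((thread + w) < 6)      11111111111111111111111111111111
step 2: x <- x                       11110000000000000000000000000000
step 3: w <- (min(-2, thread) + (x + -4)) 11110000000000000000000000000000
step 4: x <- 8                       00001111111111111111111111111111

Answer: 5 steps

x: -1,1,3,5,8,8,8,8,8,8,8,8,8,8,8,8,8,8,8,8,8,8,8,8,8,8,8,8,8,8,8,8
w: -7,-5,-3,-1,2,2,2,2,2,2,2,2,2,2,2,2,2,2,2,2,2,2,2,2,2,2,2,2,2,2,2,2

steps = 5; useful = 100; efficiency = 100/160 = 5/8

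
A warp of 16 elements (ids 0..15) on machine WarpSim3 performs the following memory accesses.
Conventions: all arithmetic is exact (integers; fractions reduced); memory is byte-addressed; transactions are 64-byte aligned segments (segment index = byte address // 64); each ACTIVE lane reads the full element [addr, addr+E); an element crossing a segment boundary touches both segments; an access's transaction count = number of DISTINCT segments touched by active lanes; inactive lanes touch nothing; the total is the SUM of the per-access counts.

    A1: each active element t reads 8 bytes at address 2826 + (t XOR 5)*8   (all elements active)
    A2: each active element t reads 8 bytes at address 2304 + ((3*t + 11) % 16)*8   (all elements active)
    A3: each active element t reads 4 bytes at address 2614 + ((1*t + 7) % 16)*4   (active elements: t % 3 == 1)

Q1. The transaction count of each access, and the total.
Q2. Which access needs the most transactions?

A1: 3 transactions
A2: 2 transactions
A3: 2 transactions

Answer: 3,2,2; total 7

Answer: A1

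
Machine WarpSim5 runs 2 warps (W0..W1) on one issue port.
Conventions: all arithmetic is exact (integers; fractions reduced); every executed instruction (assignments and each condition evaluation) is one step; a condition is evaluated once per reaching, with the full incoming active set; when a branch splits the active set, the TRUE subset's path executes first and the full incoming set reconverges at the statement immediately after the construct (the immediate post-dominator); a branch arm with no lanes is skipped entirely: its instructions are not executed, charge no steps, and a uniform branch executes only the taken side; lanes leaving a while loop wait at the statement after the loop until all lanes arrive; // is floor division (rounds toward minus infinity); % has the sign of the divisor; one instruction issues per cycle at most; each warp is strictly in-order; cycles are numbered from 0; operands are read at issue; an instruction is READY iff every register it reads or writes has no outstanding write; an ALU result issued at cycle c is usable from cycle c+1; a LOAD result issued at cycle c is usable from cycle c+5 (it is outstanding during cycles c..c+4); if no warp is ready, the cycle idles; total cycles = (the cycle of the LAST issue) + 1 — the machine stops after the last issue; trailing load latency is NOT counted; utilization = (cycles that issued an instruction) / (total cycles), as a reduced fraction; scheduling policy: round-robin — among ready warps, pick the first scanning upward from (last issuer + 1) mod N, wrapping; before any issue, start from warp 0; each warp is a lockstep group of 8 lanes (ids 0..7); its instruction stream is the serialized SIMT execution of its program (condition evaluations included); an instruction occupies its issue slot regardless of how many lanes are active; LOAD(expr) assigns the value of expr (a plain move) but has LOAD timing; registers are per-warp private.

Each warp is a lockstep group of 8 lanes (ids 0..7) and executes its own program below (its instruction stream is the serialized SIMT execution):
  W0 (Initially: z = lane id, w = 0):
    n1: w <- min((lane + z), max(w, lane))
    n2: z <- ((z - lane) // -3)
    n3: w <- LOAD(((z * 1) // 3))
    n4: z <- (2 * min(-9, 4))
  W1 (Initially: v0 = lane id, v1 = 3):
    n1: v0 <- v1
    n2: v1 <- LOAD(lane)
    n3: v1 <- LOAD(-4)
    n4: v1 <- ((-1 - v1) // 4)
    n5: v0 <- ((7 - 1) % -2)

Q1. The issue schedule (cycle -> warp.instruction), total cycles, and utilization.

cycle 0: W0.I0
cycle 1: W1.I0
cycle 2: W0.I1
cycle 3: W1.I1
cycle 4: W0.I2
cycle 5: W0.I3
cycle 6: idle
cycle 7: idle
cycle 8: W1.I2
cycle 9: idle
cycle 10: idle
cycle 11: idle
cycle 12: idle
cycle 13: W1.I3
cycle 14: W1.I4

Answer: 15 cycles, utilization 3/5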